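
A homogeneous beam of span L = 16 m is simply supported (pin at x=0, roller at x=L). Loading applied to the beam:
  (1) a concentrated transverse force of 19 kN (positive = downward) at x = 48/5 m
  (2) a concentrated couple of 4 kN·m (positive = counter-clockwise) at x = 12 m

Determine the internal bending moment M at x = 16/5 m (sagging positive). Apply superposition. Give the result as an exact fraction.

M(16/5) = 628/25 kN·m

Load 1 — point force P=19 kN at a=48/5 m (b=L-a=32/5):
  M_1 = Pbx/L  [x≤a] = 19·(32/5)·(16/5)/16 = 608/25 kN·m
Load 2 — applied couple M₀=4 kN·m at a=12 m (b=L-a=4):
  M_2 = M₀x/L  [x≤a] = 4·(16/5)/16 = 4/5 kN·m
Superposition: M = Σ M_i = 628/25 kN·m ≈ 25.120000 kN·m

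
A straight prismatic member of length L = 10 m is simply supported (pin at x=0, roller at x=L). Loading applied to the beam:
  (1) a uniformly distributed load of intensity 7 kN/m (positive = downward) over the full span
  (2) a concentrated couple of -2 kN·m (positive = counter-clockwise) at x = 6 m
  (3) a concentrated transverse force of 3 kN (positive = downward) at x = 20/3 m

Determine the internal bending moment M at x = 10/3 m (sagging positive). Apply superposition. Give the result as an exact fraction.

Load 1 — uniform load w=7 kN/m over full span:
  M_1 = wx(L-x)/2 = 7·(10/3)·(10-(10/3))/2 = 700/9 kN·m
Load 2 — applied couple M₀=-2 kN·m at a=6 m (b=L-a=4):
  M_2 = M₀x/L  [x≤a] = (-2)·(10/3)/10 = -2/3 kN·m
Load 3 — point force P=3 kN at a=20/3 m (b=L-a=10/3):
  M_3 = Pbx/L  [x≤a] = 3·(10/3)·(10/3)/10 = 10/3 kN·m
Superposition: M = Σ M_i = 724/9 kN·m ≈ 80.444444 kN·m

M(10/3) = 724/9 kN·m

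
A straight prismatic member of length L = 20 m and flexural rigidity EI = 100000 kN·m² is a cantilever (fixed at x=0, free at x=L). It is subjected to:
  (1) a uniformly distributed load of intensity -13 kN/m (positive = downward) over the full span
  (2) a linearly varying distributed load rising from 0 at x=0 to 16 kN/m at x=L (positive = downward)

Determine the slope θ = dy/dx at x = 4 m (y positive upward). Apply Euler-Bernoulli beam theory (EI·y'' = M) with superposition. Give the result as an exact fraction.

Load 1 — uniform load w=-13 kN/m over full span:
  θ_1 = -wx(x²-3Lx+3L²)/(6EI) = -(-13)·4·(4²-3·20·4+3·20²)/(6·100000) = 793/9375 rad
Load 2 — triangular load w₀=16 kN/m (0→w₀ over full span):
  θ_2 = (w₀Lx²/4-w₀L²x/3-w₀x⁴/(24L))/EI = (16·20·4²/4-16·20²·4/3-16·4⁴/(24·20))/100000 = -3404/46875 rad
Superposition: θ = Σ θ_i = 187/15625 rad ≈ 0.011968 rad

θ(4) = 187/15625 rad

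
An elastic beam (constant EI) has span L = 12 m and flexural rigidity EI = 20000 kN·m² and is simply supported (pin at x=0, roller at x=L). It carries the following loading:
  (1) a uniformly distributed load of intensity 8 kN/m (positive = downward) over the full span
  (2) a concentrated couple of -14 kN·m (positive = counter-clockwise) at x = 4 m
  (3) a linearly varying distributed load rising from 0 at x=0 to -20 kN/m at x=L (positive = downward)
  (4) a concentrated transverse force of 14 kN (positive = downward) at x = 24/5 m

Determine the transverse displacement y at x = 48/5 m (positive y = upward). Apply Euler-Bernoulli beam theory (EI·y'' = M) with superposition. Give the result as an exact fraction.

Load 1 — uniform load w=8 kN/m over full span:
  y_1 = -wx(L³-2Lx²+x³)/(24EI) = -8·(48/5)·(12³-2·12·(48/5)²+(48/5)³)/(24·20000) = -25056/390625 m
Load 2 — applied couple M₀=-14 kN·m at a=4 m (b=L-a=8):
  y_2 = (M₀x³/(6L)-M₀(x-a)²/2+C₁x)/EI  [x>a] with C₁=M₀(3b²-L²)/(6L)=-28/3 = ((-14)·(48/5)³/(6·12)-(-14)·((48/5)-4)²/2+(-28/3)·(48/5))/20000 = -329/156250 m
Load 3 — triangular load w₀=-20 kN/m (0→w₀ over full span):
  y_3 = -w₀x(7L⁴-10L²x²+3x⁴)/(360LEI) = -(-20)·(48/5)·(7·12⁴-10·12²·(48/5)²+3·(48/5)⁴)/(360·12·20000) = 164592/1953125 m
Load 4 — point force P=14 kN at a=24/5 m (b=L-a=36/5):
  y_4 = -Pa(L-x)(2Lx-a²-x²)/(6LEI)  [x>a] = -14·(24/5)·(12-(48/5))·(2·12·(48/5)-(24/5)²-(48/5)²)/(6·12·20000) = -1008/78125 m
Superposition: y = Σ y_i = 19999/3906250 m ≈ 0.005120 m

y(48/5) = 19999/3906250 m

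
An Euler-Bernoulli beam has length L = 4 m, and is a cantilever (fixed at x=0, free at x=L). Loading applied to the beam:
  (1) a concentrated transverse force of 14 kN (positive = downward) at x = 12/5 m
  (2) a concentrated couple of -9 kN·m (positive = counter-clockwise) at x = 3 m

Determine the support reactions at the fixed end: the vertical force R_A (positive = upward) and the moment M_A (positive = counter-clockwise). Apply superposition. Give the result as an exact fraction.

Load 1 — point force P=14 kN at a=12/5 m (b=L-a=8/5):
  R_A = P = 14 kN
  M_A = Pa = 14·(12/5) = 168/5 kN·m
Load 2 — applied couple M₀=-9 kN·m at a=3 m (b=L-a=1):
  R_A = 0 kN
  M_A = -M₀ = -(-9) = 9 kN·m
Superposition: R_A = 14 kN, M_A = 213/5 kN·m

R_A = 14 kN, M_A = 213/5 kN·m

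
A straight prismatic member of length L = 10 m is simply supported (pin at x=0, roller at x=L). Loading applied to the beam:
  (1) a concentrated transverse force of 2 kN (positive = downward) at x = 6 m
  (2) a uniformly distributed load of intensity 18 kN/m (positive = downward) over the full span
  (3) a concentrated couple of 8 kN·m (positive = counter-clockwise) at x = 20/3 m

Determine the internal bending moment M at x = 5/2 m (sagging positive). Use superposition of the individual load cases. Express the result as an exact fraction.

M(5/2) = 691/4 kN·m

Load 1 — point force P=2 kN at a=6 m (b=L-a=4):
  M_1 = Pbx/L  [x≤a] = 2·4·(5/2)/10 = 2 kN·m
Load 2 — uniform load w=18 kN/m over full span:
  M_2 = wx(L-x)/2 = 18·(5/2)·(10-(5/2))/2 = 675/4 kN·m
Load 3 — applied couple M₀=8 kN·m at a=20/3 m (b=L-a=10/3):
  M_3 = M₀x/L  [x≤a] = 8·(5/2)/10 = 2 kN·m
Superposition: M = Σ M_i = 691/4 kN·m ≈ 172.750000 kN·m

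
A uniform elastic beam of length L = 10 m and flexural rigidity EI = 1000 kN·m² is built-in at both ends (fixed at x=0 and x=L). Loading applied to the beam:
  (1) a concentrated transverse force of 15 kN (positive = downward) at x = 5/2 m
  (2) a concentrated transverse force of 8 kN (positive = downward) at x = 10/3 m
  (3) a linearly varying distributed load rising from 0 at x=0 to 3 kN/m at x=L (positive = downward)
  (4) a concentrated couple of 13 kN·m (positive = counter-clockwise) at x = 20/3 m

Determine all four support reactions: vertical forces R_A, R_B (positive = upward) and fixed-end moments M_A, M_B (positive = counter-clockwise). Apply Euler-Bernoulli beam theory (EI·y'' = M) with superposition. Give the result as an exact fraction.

Load 1 — point force P=15 kN at a=5/2 m (b=L-a=15/2):
  R_A = Pb²(3a+b)/L³ = 15·(15/2)²·(3·(5/2)+(15/2))/10³ = 405/32 kN
  M_A = Pab²/L² = 15·(5/2)·(15/2)²/10² = 675/32 kN·m
  R_B = Pa²(a+3b)/L³ = 15·(5/2)²·((5/2)+3·(15/2))/10³ = 75/32 kN
  M_B = -Pa²b/L² = -15·(5/2)²·(15/2)/10² = -225/32 kN·m
Load 2 — point force P=8 kN at a=10/3 m (b=L-a=20/3):
  R_A = Pb²(3a+b)/L³ = 8·(20/3)²·(3·(10/3)+(20/3))/10³ = 160/27 kN
  M_A = Pab²/L² = 8·(10/3)·(20/3)²/10² = 320/27 kN·m
  R_B = Pa²(a+3b)/L³ = 8·(10/3)²·((10/3)+3·(20/3))/10³ = 56/27 kN
  M_B = -Pa²b/L² = -8·(10/3)²·(20/3)/10² = -160/27 kN·m
Load 3 — triangular load w₀=3 kN/m (0→w₀ over full span):
  R_A = 3w₀L/20 = 3·3·10/20 = 9/2 kN
  M_A = w₀L²/30 = 3·10²/30 = 10 kN·m
  R_B = 7w₀L/20 = 7·3·10/20 = 21/2 kN
  M_B = -w₀L²/20 = -3·10²/20 = -15 kN·m
Load 4 — applied couple M₀=13 kN·m at a=20/3 m (b=L-a=10/3):
  R_A = 6M₀ab/L³ = 6·13·(20/3)·(10/3)/10³ = 26/15 kN
  M_A = M₀b(2a-b)/L² = 13·(10/3)·(2·(20/3)-(10/3))/10² = 13/3 kN·m
  R_B = -6M₀ab/L³ = -6·13·(20/3)·(10/3)/10³ = -26/15 kN
  M_B = M₀a(2b-a)/L² = 13·(20/3)·(2·(10/3)-(20/3))/10² = 0 kN·m
Superposition: R_A = 107203/4320 kN, M_A = 40849/864 kN·m, R_B = 56957/4320 kN, M_B = -24155/864 kN·m

R_A = 107203/4320 kN, M_A = 40849/864 kN·m, R_B = 56957/4320 kN, M_B = -24155/864 kN·m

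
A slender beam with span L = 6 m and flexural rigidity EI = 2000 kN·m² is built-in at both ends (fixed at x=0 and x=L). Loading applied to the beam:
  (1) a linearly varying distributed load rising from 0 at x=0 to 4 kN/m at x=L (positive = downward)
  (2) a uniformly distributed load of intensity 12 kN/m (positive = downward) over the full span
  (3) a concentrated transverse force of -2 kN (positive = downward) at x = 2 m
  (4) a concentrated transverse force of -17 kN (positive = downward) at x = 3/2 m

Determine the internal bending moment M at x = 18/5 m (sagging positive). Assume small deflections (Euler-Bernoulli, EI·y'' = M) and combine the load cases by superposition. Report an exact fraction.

Load 1 — triangular load w₀=4 kN/m (0→w₀ over full span):
  M_1 = 3w₀Lx/20 - w₀L²/30 - w₀x³/(6L) = 3·4·6·(18/5)/20 - 4·6²/30 - 4·(18/5)³/(6·6) = 372/125 kN·m
Load 2 — uniform load w=12 kN/m over full span:
  M_2 = wLx/2 - wL²/12 - wx²/2 = 12·6·(18/5)/2 - 12·6²/12 - 12·(18/5)²/2 = 396/25 kN·m
Load 3 — point force P=-2 kN at a=2 m (b=L-a=4):
  M_3 = Pa²(a+3b)(L-x)/L³ - Pa²b/L²  [x>a] = (-2)·2²·(2+3·4)·(6-(18/5))/6³ - (-2)·2²·4/6² = -16/45 kN·m
Load 4 — point force P=-17 kN at a=3/2 m (b=L-a=9/2):
  M_4 = Pa²(a+3b)(L-x)/L³ - Pa²b/L²  [x>a] = (-17)·(3/2)²·((3/2)+3·(9/2))·(6-(18/5))/6³ - (-17)·(3/2)²·(9/2)/6² = -51/32 kN·m
Superposition: M = Σ M_i = 607201/36000 kN·m ≈ 16.866694 kN·m

M(18/5) = 607201/36000 kN·m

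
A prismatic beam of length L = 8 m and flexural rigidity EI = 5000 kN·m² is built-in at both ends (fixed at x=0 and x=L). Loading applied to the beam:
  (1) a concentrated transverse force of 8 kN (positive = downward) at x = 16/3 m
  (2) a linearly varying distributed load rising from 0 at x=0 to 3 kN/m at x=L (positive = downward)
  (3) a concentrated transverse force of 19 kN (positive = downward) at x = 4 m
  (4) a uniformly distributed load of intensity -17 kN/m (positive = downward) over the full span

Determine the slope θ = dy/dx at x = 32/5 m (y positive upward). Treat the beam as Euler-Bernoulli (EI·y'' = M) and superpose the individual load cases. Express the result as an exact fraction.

Load 1 — point force P=8 kN at a=16/3 m (b=L-a=8/3):
  θ_1 = Pa²(L-x)(2bL-(3b+a)(L-x))/(2L³EI)  [x>a] = 8·(16/3)²·(8-(32/5))·(2·(8/3)·8-(3·(8/3)+(16/3))·(8-(32/5)))/(2·8³·5000) = 128/84375 rad
Load 2 — triangular load w₀=3 kN/m (0→w₀ over full span):
  θ_2 = -w₀(2x(L-x)(L-2x)(x+2L)+x²(L-x)²)/(120LEI) = -3·(2·(32/5)·(8-(32/5))·(8-2·(32/5))·((32/5)+2·8)+(32/5)²·(8-(32/5))²)/(120·8·5000) = 512/390625 rad
Load 3 — point force P=19 kN at a=4 m (b=L-a=4):
  θ_3 = Pa²(L-x)(2bL-(3b+a)(L-x))/(2L³EI)  [x>a] = 19·4²·(8-(32/5))·(2·4·8-(3·4+4)·(8-(32/5)))/(2·8³·5000) = 57/15625 rad
Load 4 — uniform load w=-17 kN/m over full span:
  θ_4 = -wx(L-x)(L-2x)/(12EI) = -(-17)·(32/5)·(8-(32/5))·(8-2·(32/5))/(12·5000) = -1088/78125 rad
Superposition: θ = Σ θ_i = -78581/10546875 rad ≈ -0.007451 rad

θ(32/5) = -78581/10546875 rad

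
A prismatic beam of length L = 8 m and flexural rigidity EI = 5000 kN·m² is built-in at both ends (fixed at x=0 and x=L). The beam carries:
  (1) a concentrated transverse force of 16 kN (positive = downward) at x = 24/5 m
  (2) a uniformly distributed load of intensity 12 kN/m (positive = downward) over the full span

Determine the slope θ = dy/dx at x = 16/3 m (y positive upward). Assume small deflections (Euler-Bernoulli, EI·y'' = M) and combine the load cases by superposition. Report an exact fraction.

Load 1 — point force P=16 kN at a=24/5 m (b=L-a=16/5):
  θ_1 = Pa²(L-x)(2bL-(3b+a)(L-x))/(2L³EI)  [x>a] = 16·(24/5)²·(8-(16/3))·(2·(16/5)·8-(3·(16/5)+(24/5))·(8-(16/3)))/(2·8³·5000) = 192/78125 rad
Load 2 — uniform load w=12 kN/m over full span:
  θ_2 = -wx(L-x)(L-2x)/(12EI) = -12·(16/3)·(8-(16/3))·(8-2·(16/3))/(12·5000) = 128/16875 rad
Superposition: θ = Σ θ_i = 21184/2109375 rad ≈ 0.010043 rad

θ(16/3) = 21184/2109375 rad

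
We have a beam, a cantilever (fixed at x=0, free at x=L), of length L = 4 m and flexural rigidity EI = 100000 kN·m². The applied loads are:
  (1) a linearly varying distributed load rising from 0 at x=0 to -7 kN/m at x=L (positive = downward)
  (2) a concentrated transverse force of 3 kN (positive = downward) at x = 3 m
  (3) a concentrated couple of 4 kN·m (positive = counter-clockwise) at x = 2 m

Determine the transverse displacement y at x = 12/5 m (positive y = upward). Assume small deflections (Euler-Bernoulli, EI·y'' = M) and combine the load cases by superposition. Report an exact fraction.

y(12/5) = 67009/97656250 m

Load 1 — triangular load w₀=-7 kN/m (0→w₀ over full span):
  y_1 = (w₀Lx³/12-w₀L²x²/6-w₀x⁵/(120L))/EI = ((-7)·4·(12/5)³/12-(-7)·4²·(12/5)²/6-(-7)·(12/5)⁵/(120·4))/100000 = 37317/48828125 m
Load 2 — point force P=3 kN at a=3 m (b=L-a=1):
  y_2 = -Px²(3a-x)/(6EI)  [x≤a] = -3·(12/5)²·(3·3-(12/5))/(6·100000) = -297/1562500 m
Load 3 — applied couple M₀=4 kN·m at a=2 m (b=L-a=2):
  y_3 = M₀a(2x-a)/(2EI)  [x>a] = 4·2·(2·(12/5)-2)/(2·100000) = 7/62500 m
Superposition: y = Σ y_i = 67009/97656250 m ≈ 0.000686 m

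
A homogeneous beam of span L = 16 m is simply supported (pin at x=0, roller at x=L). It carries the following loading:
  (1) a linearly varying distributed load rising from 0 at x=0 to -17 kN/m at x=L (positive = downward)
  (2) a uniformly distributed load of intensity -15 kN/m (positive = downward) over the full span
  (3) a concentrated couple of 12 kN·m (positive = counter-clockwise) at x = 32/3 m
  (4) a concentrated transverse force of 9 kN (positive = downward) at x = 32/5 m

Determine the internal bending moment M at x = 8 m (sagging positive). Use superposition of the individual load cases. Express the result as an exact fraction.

M(8) = -3586/5 kN·m

Load 1 — triangular load w₀=-17 kN/m (0→w₀ over full span):
  M_1 = w₀Lx/6 - w₀x³/(6L) = (-17)·16·8/6 - (-17)·8³/(6·16) = -272 kN·m
Load 2 — uniform load w=-15 kN/m over full span:
  M_2 = wx(L-x)/2 = (-15)·8·(16-8)/2 = -480 kN·m
Load 3 — applied couple M₀=12 kN·m at a=32/3 m (b=L-a=16/3):
  M_3 = M₀x/L  [x≤a] = 12·8/16 = 6 kN·m
Load 4 — point force P=9 kN at a=32/5 m (b=L-a=48/5):
  M_4 = Pa(L-x)/L  [x>a] = 9·(32/5)·(16-8)/16 = 144/5 kN·m
Superposition: M = Σ M_i = -3586/5 kN·m ≈ -717.200000 kN·m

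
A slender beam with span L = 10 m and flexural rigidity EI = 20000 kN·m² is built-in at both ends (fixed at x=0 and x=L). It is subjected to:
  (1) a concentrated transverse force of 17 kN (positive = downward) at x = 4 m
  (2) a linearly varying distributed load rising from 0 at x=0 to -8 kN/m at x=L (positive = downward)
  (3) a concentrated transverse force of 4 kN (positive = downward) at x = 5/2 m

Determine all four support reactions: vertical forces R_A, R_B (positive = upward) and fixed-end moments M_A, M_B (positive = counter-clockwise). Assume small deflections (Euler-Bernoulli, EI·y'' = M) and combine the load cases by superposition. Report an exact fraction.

R_A = 2391/1000 kN, M_A = 2063/600 kN·m, R_B = -21391/1000 kN, M_B = 4361/200 kN·m

Load 1 — point force P=17 kN at a=4 m (b=L-a=6):
  R_A = Pb²(3a+b)/L³ = 17·6²·(3·4+6)/10³ = 1377/125 kN
  M_A = Pab²/L² = 17·4·6²/10² = 612/25 kN·m
  R_B = Pa²(a+3b)/L³ = 17·4²·(4+3·6)/10³ = 748/125 kN
  M_B = -Pa²b/L² = -17·4²·6/10² = -408/25 kN·m
Load 2 — triangular load w₀=-8 kN/m (0→w₀ over full span):
  R_A = 3w₀L/20 = 3·(-8)·10/20 = -12 kN
  M_A = w₀L²/30 = (-8)·10²/30 = -80/3 kN·m
  R_B = 7w₀L/20 = 7·(-8)·10/20 = -28 kN
  M_B = -w₀L²/20 = -(-8)·10²/20 = 40 kN·m
Load 3 — point force P=4 kN at a=5/2 m (b=L-a=15/2):
  R_A = Pb²(3a+b)/L³ = 4·(15/2)²·(3·(5/2)+(15/2))/10³ = 27/8 kN
  M_A = Pab²/L² = 4·(5/2)·(15/2)²/10² = 45/8 kN·m
  R_B = Pa²(a+3b)/L³ = 4·(5/2)²·((5/2)+3·(15/2))/10³ = 5/8 kN
  M_B = -Pa²b/L² = -4·(5/2)²·(15/2)/10² = -15/8 kN·m
Superposition: R_A = 2391/1000 kN, M_A = 2063/600 kN·m, R_B = -21391/1000 kN, M_B = 4361/200 kN·m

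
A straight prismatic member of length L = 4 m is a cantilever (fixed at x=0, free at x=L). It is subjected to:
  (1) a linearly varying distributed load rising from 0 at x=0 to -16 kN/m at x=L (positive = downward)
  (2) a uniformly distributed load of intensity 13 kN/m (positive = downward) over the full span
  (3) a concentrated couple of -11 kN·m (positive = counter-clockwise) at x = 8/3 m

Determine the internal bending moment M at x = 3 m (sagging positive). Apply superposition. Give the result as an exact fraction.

Load 1 — triangular load w₀=-16 kN/m (0→w₀ over full span):
  M_1 = w₀Lx/2 - w₀L²/3 - w₀x³/(6L) = (-16)·4·3/2 - (-16)·4²/3 - (-16)·3³/(6·4) = 22/3 kN·m
Load 2 — uniform load w=13 kN/m over full span:
  M_2 = -w(L-x)²/2 = -13·(4-3)²/2 = -13/2 kN·m
Load 3 — applied couple M₀=-11 kN·m at a=8/3 m (b=L-a=4/3):
  M_3 = 0  [x>a] = 0 kN·m
Superposition: M = Σ M_i = 5/6 kN·m ≈ 0.833333 kN·m

M(3) = 5/6 kN·m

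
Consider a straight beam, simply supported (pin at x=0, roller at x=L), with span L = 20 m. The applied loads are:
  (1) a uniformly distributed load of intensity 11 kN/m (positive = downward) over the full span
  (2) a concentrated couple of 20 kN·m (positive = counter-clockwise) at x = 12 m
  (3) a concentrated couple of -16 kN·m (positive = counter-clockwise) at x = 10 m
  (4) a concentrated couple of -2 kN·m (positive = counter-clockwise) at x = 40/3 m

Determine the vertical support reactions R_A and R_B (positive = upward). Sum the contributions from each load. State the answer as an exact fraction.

Load 1 — uniform load w=11 kN/m over full span:
  R_A = wL/2 = 11·20/2 = 110 kN
  R_B = wL/2 = 11·20/2 = 110 kN
Load 2 — applied couple M₀=20 kN·m at a=12 m (b=L-a=8):
  R_A = M₀/L = 20/20 = 1 kN
  R_B = -M₀/L = -20/20 = -1 kN
Load 3 — applied couple M₀=-16 kN·m at a=10 m (b=L-a=10):
  R_A = M₀/L = (-16)/20 = -4/5 kN
  R_B = -M₀/L = -(-16)/20 = 4/5 kN
Load 4 — applied couple M₀=-2 kN·m at a=40/3 m (b=L-a=20/3):
  R_A = M₀/L = (-2)/20 = -1/10 kN
  R_B = -M₀/L = -(-2)/20 = 1/10 kN
Superposition: R_A = 1101/10 kN, R_B = 1099/10 kN

R_A = 1101/10 kN, R_B = 1099/10 kN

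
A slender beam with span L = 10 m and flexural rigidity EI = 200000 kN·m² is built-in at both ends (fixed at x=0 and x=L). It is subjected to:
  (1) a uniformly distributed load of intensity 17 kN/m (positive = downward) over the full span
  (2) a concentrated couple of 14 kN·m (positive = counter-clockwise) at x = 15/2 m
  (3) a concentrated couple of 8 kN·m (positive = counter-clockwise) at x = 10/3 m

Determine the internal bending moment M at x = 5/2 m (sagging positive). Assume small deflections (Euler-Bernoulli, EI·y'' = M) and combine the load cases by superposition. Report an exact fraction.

M(5/2) = 319/16 kN·m

Load 1 — uniform load w=17 kN/m over full span:
  M_1 = wLx/2 - wL²/12 - wx²/2 = 17·10·(5/2)/2 - 17·10²/12 - 17·(5/2)²/2 = 425/24 kN·m
Load 2 — applied couple M₀=14 kN·m at a=15/2 m (b=L-a=5/2):
  M_2 = R_Ax - M_A  [x≤a] with R_A=63/40, M_A=35/8 = (63/40)·(5/2) - (35/8) = -7/16 kN·m
Load 3 — applied couple M₀=8 kN·m at a=10/3 m (b=L-a=20/3):
  M_3 = R_Ax - M_A  [x≤a] with R_A=16/15, M_A=0 = (16/15)·(5/2) - 0 = 8/3 kN·m
Superposition: M = Σ M_i = 319/16 kN·m ≈ 19.937500 kN·m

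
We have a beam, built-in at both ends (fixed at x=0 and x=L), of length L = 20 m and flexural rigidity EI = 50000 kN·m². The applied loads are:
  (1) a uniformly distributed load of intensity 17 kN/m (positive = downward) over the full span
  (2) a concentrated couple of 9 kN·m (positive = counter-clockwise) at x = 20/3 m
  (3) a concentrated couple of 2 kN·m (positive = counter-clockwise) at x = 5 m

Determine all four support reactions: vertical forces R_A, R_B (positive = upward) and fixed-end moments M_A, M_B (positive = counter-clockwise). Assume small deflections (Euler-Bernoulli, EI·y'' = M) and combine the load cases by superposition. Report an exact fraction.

R_A = 13657/80 kN, M_A = 13591/24 kN·m, R_B = 13543/80 kN, M_B = -13513/24 kN·m

Load 1 — uniform load w=17 kN/m over full span:
  R_A = wL/2 = 17·20/2 = 170 kN
  M_A = wL²/12 = 17·20²/12 = 1700/3 kN·m
  R_B = wL/2 = 17·20/2 = 170 kN
  M_B = -wL²/12 = -17·20²/12 = -1700/3 kN·m
Load 2 — applied couple M₀=9 kN·m at a=20/3 m (b=L-a=40/3):
  R_A = 6M₀ab/L³ = 6·9·(20/3)·(40/3)/20³ = 3/5 kN
  M_A = M₀b(2a-b)/L² = 9·(40/3)·(2·(20/3)-(40/3))/20² = 0 kN·m
  R_B = -6M₀ab/L³ = -6·9·(20/3)·(40/3)/20³ = -3/5 kN
  M_B = M₀a(2b-a)/L² = 9·(20/3)·(2·(40/3)-(20/3))/20² = 3 kN·m
Load 3 — applied couple M₀=2 kN·m at a=5 m (b=L-a=15):
  R_A = 6M₀ab/L³ = 6·2·5·15/20³ = 9/80 kN
  M_A = M₀b(2a-b)/L² = 2·15·(2·5-15)/20² = -3/8 kN·m
  R_B = -6M₀ab/L³ = -6·2·5·15/20³ = -9/80 kN
  M_B = M₀a(2b-a)/L² = 2·5·(2·15-5)/20² = 5/8 kN·m
Superposition: R_A = 13657/80 kN, M_A = 13591/24 kN·m, R_B = 13543/80 kN, M_B = -13513/24 kN·m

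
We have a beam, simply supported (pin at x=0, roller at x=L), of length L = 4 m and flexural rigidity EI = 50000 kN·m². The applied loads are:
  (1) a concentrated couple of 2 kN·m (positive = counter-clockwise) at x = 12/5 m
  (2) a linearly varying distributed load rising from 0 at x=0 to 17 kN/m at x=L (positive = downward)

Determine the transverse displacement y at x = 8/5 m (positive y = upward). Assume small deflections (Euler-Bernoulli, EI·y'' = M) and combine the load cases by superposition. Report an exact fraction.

y(8/5) = -79838/146484375 m

Load 1 — applied couple M₀=2 kN·m at a=12/5 m (b=L-a=8/5):
  y_1 = (M₀x³/(6L)+C₁x)/EI  [x≤a] with C₁=M₀(3b²-L²)/(6L)=-52/75 = (2·(8/5)³/(6·4)+(-52/75)·(8/5))/50000 = -6/390625 m
Load 2 — triangular load w₀=17 kN/m (0→w₀ over full span):
  y_2 = -w₀x(7L⁴-10L²x²+3x⁴)/(360LEI) = -17·(8/5)·(7·4⁴-10·4²·(8/5)²+3·(8/5)⁴)/(360·4·50000) = -77588/146484375 m
Superposition: y = Σ y_i = -79838/146484375 m ≈ -0.000545 m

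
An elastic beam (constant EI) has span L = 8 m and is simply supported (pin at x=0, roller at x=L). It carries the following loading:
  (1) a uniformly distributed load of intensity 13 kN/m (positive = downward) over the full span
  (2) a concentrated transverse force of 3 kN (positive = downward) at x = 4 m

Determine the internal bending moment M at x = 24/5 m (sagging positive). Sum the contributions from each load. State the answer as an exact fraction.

Load 1 — uniform load w=13 kN/m over full span:
  M_1 = wx(L-x)/2 = 13·(24/5)·(8-(24/5))/2 = 2496/25 kN·m
Load 2 — point force P=3 kN at a=4 m (b=L-a=4):
  M_2 = Pa(L-x)/L  [x>a] = 3·4·(8-(24/5))/8 = 24/5 kN·m
Superposition: M = Σ M_i = 2616/25 kN·m ≈ 104.640000 kN·m

M(24/5) = 2616/25 kN·m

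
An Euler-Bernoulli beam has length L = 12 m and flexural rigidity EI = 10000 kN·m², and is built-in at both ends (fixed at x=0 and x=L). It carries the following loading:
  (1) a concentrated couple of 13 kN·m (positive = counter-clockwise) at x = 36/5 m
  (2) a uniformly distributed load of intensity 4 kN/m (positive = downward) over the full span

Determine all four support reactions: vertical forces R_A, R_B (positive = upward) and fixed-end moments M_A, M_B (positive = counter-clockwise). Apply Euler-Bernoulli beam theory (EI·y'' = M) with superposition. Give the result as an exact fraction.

R_A = 639/25 kN, M_A = 1304/25 kN·m, R_B = 561/25 kN, M_B = -1161/25 kN·m

Load 1 — applied couple M₀=13 kN·m at a=36/5 m (b=L-a=24/5):
  R_A = 6M₀ab/L³ = 6·13·(36/5)·(24/5)/12³ = 39/25 kN
  M_A = M₀b(2a-b)/L² = 13·(24/5)·(2·(36/5)-(24/5))/12² = 104/25 kN·m
  R_B = -6M₀ab/L³ = -6·13·(36/5)·(24/5)/12³ = -39/25 kN
  M_B = M₀a(2b-a)/L² = 13·(36/5)·(2·(24/5)-(36/5))/12² = 39/25 kN·m
Load 2 — uniform load w=4 kN/m over full span:
  R_A = wL/2 = 4·12/2 = 24 kN
  M_A = wL²/12 = 4·12²/12 = 48 kN·m
  R_B = wL/2 = 4·12/2 = 24 kN
  M_B = -wL²/12 = -4·12²/12 = -48 kN·m
Superposition: R_A = 639/25 kN, M_A = 1304/25 kN·m, R_B = 561/25 kN, M_B = -1161/25 kN·m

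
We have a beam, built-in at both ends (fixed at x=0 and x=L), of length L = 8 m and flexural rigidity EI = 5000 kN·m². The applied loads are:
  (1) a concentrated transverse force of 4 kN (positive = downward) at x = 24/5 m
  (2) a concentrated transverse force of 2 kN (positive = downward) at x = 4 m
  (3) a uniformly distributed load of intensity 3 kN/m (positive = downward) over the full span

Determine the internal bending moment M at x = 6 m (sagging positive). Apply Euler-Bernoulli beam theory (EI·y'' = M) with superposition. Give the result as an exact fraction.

M(6) = 322/125 kN·m

Load 1 — point force P=4 kN at a=24/5 m (b=L-a=16/5):
  M_1 = Pa²(a+3b)(L-x)/L³ - Pa²b/L²  [x>a] = 4·(24/5)²·((24/5)+3·(16/5))·(8-6)/8³ - 4·(24/5)²·(16/5)/8² = 72/125 kN·m
Load 2 — point force P=2 kN at a=4 m (b=L-a=4):
  M_2 = Pa²(a+3b)(L-x)/L³ - Pa²b/L²  [x>a] = 2·4²·(4+3·4)·(8-6)/8³ - 2·4²·4/8² = 0 kN·m
Load 3 — uniform load w=3 kN/m over full span:
  M_3 = wLx/2 - wL²/12 - wx²/2 = 3·8·6/2 - 3·8²/12 - 3·6²/2 = 2 kN·m
Superposition: M = Σ M_i = 322/125 kN·m ≈ 2.576000 kN·m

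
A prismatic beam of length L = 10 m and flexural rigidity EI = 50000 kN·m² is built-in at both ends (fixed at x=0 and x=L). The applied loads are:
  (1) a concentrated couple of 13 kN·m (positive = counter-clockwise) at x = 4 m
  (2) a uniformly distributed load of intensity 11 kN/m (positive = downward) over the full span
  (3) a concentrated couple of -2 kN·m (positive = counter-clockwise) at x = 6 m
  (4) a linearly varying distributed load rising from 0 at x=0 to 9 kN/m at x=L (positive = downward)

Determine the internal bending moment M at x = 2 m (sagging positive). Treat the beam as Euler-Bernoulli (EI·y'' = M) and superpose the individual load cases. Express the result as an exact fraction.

Load 1 — applied couple M₀=13 kN·m at a=4 m (b=L-a=6):
  M_1 = R_Ax - M_A  [x≤a] with R_A=234/125, M_A=39/25 = (234/125)·2 - (39/25) = 273/125 kN·m
Load 2 — uniform load w=11 kN/m over full span:
  M_2 = wLx/2 - wL²/12 - wx²/2 = 11·10·2/2 - 11·10²/12 - 11·2²/2 = -11/3 kN·m
Load 3 — applied couple M₀=-2 kN·m at a=6 m (b=L-a=4):
  M_3 = R_Ax - M_A  [x≤a] with R_A=-36/125, M_A=-16/25 = (-36/125)·2 - (-16/25) = 8/125 kN·m
Load 4 — triangular load w₀=9 kN/m (0→w₀ over full span):
  M_4 = 3w₀Lx/20 - w₀L²/30 - w₀x³/(6L) = 3·9·10·2/20 - 9·10²/30 - 9·2³/(6·10) = -21/5 kN·m
Superposition: M = Σ M_i = -2107/375 kN·m ≈ -5.618667 kN·m

M(2) = -2107/375 kN·m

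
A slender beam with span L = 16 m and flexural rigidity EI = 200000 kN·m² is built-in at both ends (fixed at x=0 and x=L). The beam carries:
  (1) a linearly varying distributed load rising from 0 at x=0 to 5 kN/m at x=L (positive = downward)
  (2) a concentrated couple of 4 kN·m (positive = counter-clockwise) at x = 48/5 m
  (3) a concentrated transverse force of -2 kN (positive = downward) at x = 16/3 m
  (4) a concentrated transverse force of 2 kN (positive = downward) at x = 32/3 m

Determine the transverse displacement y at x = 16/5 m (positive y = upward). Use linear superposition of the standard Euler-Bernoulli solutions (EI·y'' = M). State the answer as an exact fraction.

y(16/5) = -23968/31640625 m

Load 1 — triangular load w₀=5 kN/m (0→w₀ over full span):
  y_1 = -w₀x²(L-x)²(x+2L)/(120LEI) = -5·(16/5)²·(16-(16/5))²·((16/5)+2·16)/(120·16·200000) = -22528/29296875 m
Load 2 — applied couple M₀=4 kN·m at a=48/5 m (b=L-a=32/5):
  y_2 = (R_Ax³/6 - M_Ax²/2)/EI  [x≤a] with R_A=9/25, M_A=32/25 = ((9/25)·(16/5)³/6 - (32/25)·(16/5)²/2)/200000 = -224/9765625 m
Load 3 — point force P=-2 kN at a=16/3 m (b=L-a=32/3):
  y_3 = -Pb²x²(3aL-(3a+b)x)/(6L³EI)  [x≤a] = -(-2)·(32/3)²·(16/5)²·(3·(16/3)·16-(3·(16/3)+(32/3))·(16/5))/(6·16³·200000) = 512/6328125 m
Load 4 — point force P=2 kN at a=32/3 m (b=L-a=16/3):
  y_4 = -Pb²x²(3aL-(3a+b)x)/(6L³EI)  [x≤a] = -2·(16/3)²·(16/5)²·(3·(32/3)·16-(3·(32/3)+(16/3))·(16/5))/(6·16³·200000) = -1472/31640625 m
Superposition: y = Σ y_i = -23968/31640625 m ≈ -0.000758 m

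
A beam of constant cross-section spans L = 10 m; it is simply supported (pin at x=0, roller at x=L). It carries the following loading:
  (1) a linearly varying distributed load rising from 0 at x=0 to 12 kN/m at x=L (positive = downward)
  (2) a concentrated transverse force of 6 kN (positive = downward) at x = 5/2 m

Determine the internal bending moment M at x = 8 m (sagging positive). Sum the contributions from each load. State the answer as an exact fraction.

M(8) = 303/5 kN·m

Load 1 — triangular load w₀=12 kN/m (0→w₀ over full span):
  M_1 = w₀Lx/6 - w₀x³/(6L) = 12·10·8/6 - 12·8³/(6·10) = 288/5 kN·m
Load 2 — point force P=6 kN at a=5/2 m (b=L-a=15/2):
  M_2 = Pa(L-x)/L  [x>a] = 6·(5/2)·(10-8)/10 = 3 kN·m
Superposition: M = Σ M_i = 303/5 kN·m ≈ 60.600000 kN·m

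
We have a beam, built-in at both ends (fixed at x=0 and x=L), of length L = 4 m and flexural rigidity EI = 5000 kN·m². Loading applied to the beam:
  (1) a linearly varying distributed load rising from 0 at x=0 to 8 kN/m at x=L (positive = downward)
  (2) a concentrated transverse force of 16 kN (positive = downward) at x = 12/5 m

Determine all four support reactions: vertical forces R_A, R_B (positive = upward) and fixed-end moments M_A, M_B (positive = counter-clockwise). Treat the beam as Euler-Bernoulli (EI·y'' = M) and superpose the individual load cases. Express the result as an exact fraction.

R_A = 1304/125 kN, M_A = 3904/375 kN·m, R_B = 2696/125 kN, M_B = -1952/125 kN·m

Load 1 — triangular load w₀=8 kN/m (0→w₀ over full span):
  R_A = 3w₀L/20 = 3·8·4/20 = 24/5 kN
  M_A = w₀L²/30 = 8·4²/30 = 64/15 kN·m
  R_B = 7w₀L/20 = 7·8·4/20 = 56/5 kN
  M_B = -w₀L²/20 = -8·4²/20 = -32/5 kN·m
Load 2 — point force P=16 kN at a=12/5 m (b=L-a=8/5):
  R_A = Pb²(3a+b)/L³ = 16·(8/5)²·(3·(12/5)+(8/5))/4³ = 704/125 kN
  M_A = Pab²/L² = 16·(12/5)·(8/5)²/4² = 768/125 kN·m
  R_B = Pa²(a+3b)/L³ = 16·(12/5)²·((12/5)+3·(8/5))/4³ = 1296/125 kN
  M_B = -Pa²b/L² = -16·(12/5)²·(8/5)/4² = -1152/125 kN·m
Superposition: R_A = 1304/125 kN, M_A = 3904/375 kN·m, R_B = 2696/125 kN, M_B = -1952/125 kN·m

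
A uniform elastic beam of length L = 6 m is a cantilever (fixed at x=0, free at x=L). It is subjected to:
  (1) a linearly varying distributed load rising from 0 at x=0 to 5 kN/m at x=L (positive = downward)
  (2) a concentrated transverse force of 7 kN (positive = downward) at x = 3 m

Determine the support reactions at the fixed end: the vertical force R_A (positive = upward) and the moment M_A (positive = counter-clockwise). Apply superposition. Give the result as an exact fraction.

R_A = 22 kN, M_A = 81 kN·m

Load 1 — triangular load w₀=5 kN/m (0→w₀ over full span):
  R_A = w₀L/2 = 5·6/2 = 15 kN
  M_A = w₀L²/3 = 5·6²/3 = 60 kN·m
Load 2 — point force P=7 kN at a=3 m (b=L-a=3):
  R_A = P = 7 kN
  M_A = Pa = 7·3 = 21 kN·m
Superposition: R_A = 22 kN, M_A = 81 kN·m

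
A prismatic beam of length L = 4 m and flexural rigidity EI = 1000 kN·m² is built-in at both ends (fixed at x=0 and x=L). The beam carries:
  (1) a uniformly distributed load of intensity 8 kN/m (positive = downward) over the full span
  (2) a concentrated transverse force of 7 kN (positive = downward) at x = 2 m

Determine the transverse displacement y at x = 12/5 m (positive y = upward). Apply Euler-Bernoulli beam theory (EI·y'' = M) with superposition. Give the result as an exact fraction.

Load 1 — uniform load w=8 kN/m over full span:
  y_1 = -wx²(L-x)²/(24EI) = -8·(12/5)²·(4-(12/5))²/(24·1000) = -384/78125 m
Load 2 — point force P=7 kN at a=2 m (b=L-a=2):
  y_2 = -Pa²(L-x)²(3bL-(3b+a)(L-x))/(6L³EI)  [x>a] = -7·2²·(4-(12/5))²·(3·2·4-(3·2+2)·(4-(12/5)))/(6·4³·1000) = -98/46875 m
Superposition: y = Σ y_i = -1642/234375 m ≈ -0.007006 m

y(12/5) = -1642/234375 m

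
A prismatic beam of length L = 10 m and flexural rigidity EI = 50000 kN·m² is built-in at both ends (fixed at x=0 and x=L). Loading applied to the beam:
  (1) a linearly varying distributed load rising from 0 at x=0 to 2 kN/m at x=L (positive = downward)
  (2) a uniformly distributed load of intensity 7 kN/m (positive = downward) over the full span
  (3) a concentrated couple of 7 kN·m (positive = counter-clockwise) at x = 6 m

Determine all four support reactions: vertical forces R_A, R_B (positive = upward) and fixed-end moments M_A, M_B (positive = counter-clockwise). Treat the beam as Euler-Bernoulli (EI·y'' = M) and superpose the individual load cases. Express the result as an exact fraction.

R_A = 4876/125 kN, M_A = 1681/25 kN·m, R_B = 5124/125 kN, M_B = -5062/75 kN·m

Load 1 — triangular load w₀=2 kN/m (0→w₀ over full span):
  R_A = 3w₀L/20 = 3·2·10/20 = 3 kN
  M_A = w₀L²/30 = 2·10²/30 = 20/3 kN·m
  R_B = 7w₀L/20 = 7·2·10/20 = 7 kN
  M_B = -w₀L²/20 = -2·10²/20 = -10 kN·m
Load 2 — uniform load w=7 kN/m over full span:
  R_A = wL/2 = 7·10/2 = 35 kN
  M_A = wL²/12 = 7·10²/12 = 175/3 kN·m
  R_B = wL/2 = 7·10/2 = 35 kN
  M_B = -wL²/12 = -7·10²/12 = -175/3 kN·m
Load 3 — applied couple M₀=7 kN·m at a=6 m (b=L-a=4):
  R_A = 6M₀ab/L³ = 6·7·6·4/10³ = 126/125 kN
  M_A = M₀b(2a-b)/L² = 7·4·(2·6-4)/10² = 56/25 kN·m
  R_B = -6M₀ab/L³ = -6·7·6·4/10³ = -126/125 kN
  M_B = M₀a(2b-a)/L² = 7·6·(2·4-6)/10² = 21/25 kN·m
Superposition: R_A = 4876/125 kN, M_A = 1681/25 kN·m, R_B = 5124/125 kN, M_B = -5062/75 kN·m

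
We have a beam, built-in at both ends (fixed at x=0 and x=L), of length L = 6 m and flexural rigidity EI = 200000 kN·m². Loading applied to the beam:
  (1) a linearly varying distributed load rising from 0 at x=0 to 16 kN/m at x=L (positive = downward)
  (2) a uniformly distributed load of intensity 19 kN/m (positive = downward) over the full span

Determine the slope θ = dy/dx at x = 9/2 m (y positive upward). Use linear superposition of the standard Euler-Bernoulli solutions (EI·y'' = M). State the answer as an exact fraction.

Load 1 — triangular load w₀=16 kN/m (0→w₀ over full span):
  θ_1 = -w₀(2x(L-x)(L-2x)(x+2L)+x²(L-x)²)/(120LEI) = -16·(2·(9/2)·(6-(9/2))·(6-2·(9/2))·((9/2)+2·6)+(9/2)²·(6-(9/2))²)/(120·6·200000) = 1107/16000000 rad
Load 2 — uniform load w=19 kN/m over full span:
  θ_2 = -wx(L-x)(L-2x)/(12EI) = -19·(9/2)·(6-(9/2))·(6-2·(9/2))/(12·200000) = 513/3200000 rad
Superposition: θ = Σ θ_i = 459/2000000 rad ≈ 0.000229 rad

θ(9/2) = 459/2000000 rad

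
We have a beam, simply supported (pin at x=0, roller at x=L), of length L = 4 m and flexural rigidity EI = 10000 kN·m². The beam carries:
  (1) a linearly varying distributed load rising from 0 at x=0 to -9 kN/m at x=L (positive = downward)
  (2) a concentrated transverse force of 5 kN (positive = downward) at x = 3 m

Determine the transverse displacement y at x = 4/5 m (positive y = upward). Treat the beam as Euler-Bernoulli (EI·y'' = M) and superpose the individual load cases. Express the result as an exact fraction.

y(4/5) = 568201/937500000 m

Load 1 — triangular load w₀=-9 kN/m (0→w₀ over full span):
  y_1 = -w₀x(7L⁴-10L²x²+3x⁴)/(360LEI) = -(-9)·(4/5)·(7·4⁴-10·4²·(4/5)²+3·(4/5)⁴)/(360·4·10000) = 8256/9765625 m
Load 2 — point force P=5 kN at a=3 m (b=L-a=1):
  y_2 = -Pbx(L²-b²-x²)/(6LEI)  [x≤a] = -5·1·(4/5)·(4²-1²-(4/5)²)/(6·4·10000) = -359/1500000 m
Superposition: y = Σ y_i = 568201/937500000 m ≈ 0.000606 m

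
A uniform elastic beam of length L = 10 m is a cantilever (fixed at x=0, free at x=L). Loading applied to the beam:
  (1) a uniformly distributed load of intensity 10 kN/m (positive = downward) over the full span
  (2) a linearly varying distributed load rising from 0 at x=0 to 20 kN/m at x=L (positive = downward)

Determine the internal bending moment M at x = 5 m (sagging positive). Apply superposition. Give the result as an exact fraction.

Load 1 — uniform load w=10 kN/m over full span:
  M_1 = -w(L-x)²/2 = -10·(10-5)²/2 = -125 kN·m
Load 2 — triangular load w₀=20 kN/m (0→w₀ over full span):
  M_2 = w₀Lx/2 - w₀L²/3 - w₀x³/(6L) = 20·10·5/2 - 20·10²/3 - 20·5³/(6·10) = -625/3 kN·m
Superposition: M = Σ M_i = -1000/3 kN·m ≈ -333.333333 kN·m

M(5) = -1000/3 kN·m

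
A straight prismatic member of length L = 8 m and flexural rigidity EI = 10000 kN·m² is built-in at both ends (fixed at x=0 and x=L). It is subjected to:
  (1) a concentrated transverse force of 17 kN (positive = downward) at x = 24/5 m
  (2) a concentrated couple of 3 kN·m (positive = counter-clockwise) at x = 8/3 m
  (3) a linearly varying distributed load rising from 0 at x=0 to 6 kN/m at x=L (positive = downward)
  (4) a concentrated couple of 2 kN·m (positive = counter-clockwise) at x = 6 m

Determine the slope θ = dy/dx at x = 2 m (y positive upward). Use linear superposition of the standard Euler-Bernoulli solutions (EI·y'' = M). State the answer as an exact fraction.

θ(2) = -51063/20000000 rad

Load 1 — point force P=17 kN at a=24/5 m (b=L-a=16/5):
  θ_1 = -Pb²x(2aL-(3a+b)x)/(2L³EI)  [x≤a] = -17·(16/5)²·2·(2·(24/5)·8-(3·(24/5)+(16/5))·2)/(2·8³·10000) = -221/156250 rad
Load 2 — applied couple M₀=3 kN·m at a=8/3 m (b=L-a=16/3):
  θ_2 = (R_Ax²/2 - M_Ax)/EI  [x≤a] with R_A=1/2, M_A=0 = ((1/2)·2²/2 - 0·2)/10000 = 1/10000 rad
Load 3 — triangular load w₀=6 kN/m (0→w₀ over full span):
  θ_3 = -w₀(2x(L-x)(L-2x)(x+2L)+x²(L-x)²)/(120LEI) = -6·(2·2·(8-2)·(8-2·2)·(2+2·8)+2²·(8-2)²)/(120·8·10000) = -117/100000 rad
Load 4 — applied couple M₀=2 kN·m at a=6 m (b=L-a=2):
  θ_4 = (R_Ax²/2 - M_Ax)/EI  [x≤a] with R_A=9/32, M_A=5/8 = ((9/32)·2²/2 - (5/8)·2)/10000 = -11/160000 rad
Superposition: θ = Σ θ_i = -51063/20000000 rad ≈ -0.002553 rad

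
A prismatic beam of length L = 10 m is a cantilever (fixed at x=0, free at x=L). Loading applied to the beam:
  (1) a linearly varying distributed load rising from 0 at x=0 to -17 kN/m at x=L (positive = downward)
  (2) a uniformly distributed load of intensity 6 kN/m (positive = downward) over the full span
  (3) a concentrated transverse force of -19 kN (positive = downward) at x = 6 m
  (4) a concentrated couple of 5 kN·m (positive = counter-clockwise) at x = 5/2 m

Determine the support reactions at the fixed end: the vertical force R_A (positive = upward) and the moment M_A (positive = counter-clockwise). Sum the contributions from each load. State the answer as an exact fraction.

R_A = -44 kN, M_A = -1157/3 kN·m

Load 1 — triangular load w₀=-17 kN/m (0→w₀ over full span):
  R_A = w₀L/2 = (-17)·10/2 = -85 kN
  M_A = w₀L²/3 = (-17)·10²/3 = -1700/3 kN·m
Load 2 — uniform load w=6 kN/m over full span:
  R_A = wL = 6·10 = 60 kN
  M_A = wL²/2 = 6·10²/2 = 300 kN·m
Load 3 — point force P=-19 kN at a=6 m (b=L-a=4):
  R_A = P = (-19) = -19 kN
  M_A = Pa = (-19)·6 = -114 kN·m
Load 4 — applied couple M₀=5 kN·m at a=5/2 m (b=L-a=15/2):
  R_A = 0 kN
  M_A = -M₀ = -5 kN·m
Superposition: R_A = -44 kN, M_A = -1157/3 kN·m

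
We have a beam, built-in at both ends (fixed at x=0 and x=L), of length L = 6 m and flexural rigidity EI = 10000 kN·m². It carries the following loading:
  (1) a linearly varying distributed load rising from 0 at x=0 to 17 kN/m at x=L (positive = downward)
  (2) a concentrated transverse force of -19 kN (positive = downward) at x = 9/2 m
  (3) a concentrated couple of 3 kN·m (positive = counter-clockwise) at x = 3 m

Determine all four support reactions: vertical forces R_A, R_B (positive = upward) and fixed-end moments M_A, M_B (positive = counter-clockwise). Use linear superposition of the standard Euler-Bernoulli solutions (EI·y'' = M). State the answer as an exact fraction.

R_A = 2093/160 kN, M_A = 2529/160 kN·m, R_B = 3027/160 kN, M_B = -2211/160 kN·m

Load 1 — triangular load w₀=17 kN/m (0→w₀ over full span):
  R_A = 3w₀L/20 = 3·17·6/20 = 153/10 kN
  M_A = w₀L²/30 = 17·6²/30 = 102/5 kN·m
  R_B = 7w₀L/20 = 7·17·6/20 = 357/10 kN
  M_B = -w₀L²/20 = -17·6²/20 = -153/5 kN·m
Load 2 — point force P=-19 kN at a=9/2 m (b=L-a=3/2):
  R_A = Pb²(3a+b)/L³ = (-19)·(3/2)²·(3·(9/2)+(3/2))/6³ = -95/32 kN
  M_A = Pab²/L² = (-19)·(9/2)·(3/2)²/6² = -171/32 kN·m
  R_B = Pa²(a+3b)/L³ = (-19)·(9/2)²·((9/2)+3·(3/2))/6³ = -513/32 kN
  M_B = -Pa²b/L² = -(-19)·(9/2)²·(3/2)/6² = 513/32 kN·m
Load 3 — applied couple M₀=3 kN·m at a=3 m (b=L-a=3):
  R_A = 6M₀ab/L³ = 6·3·3·3/6³ = 3/4 kN
  M_A = M₀b(2a-b)/L² = 3·3·(2·3-3)/6² = 3/4 kN·m
  R_B = -6M₀ab/L³ = -6·3·3·3/6³ = -3/4 kN
  M_B = M₀a(2b-a)/L² = 3·3·(2·3-3)/6² = 3/4 kN·m
Superposition: R_A = 2093/160 kN, M_A = 2529/160 kN·m, R_B = 3027/160 kN, M_B = -2211/160 kN·m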